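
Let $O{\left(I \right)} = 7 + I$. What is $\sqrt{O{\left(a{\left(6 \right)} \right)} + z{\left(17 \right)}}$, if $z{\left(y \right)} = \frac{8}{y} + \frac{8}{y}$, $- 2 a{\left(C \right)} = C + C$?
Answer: $\frac{\sqrt{561}}{17} \approx 1.3933$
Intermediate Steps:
$a{\left(C \right)} = - C$ ($a{\left(C \right)} = - \frac{C + C}{2} = - \frac{2 C}{2} = - C$)
$z{\left(y \right)} = \frac{16}{y}$
$\sqrt{O{\left(a{\left(6 \right)} \right)} + z{\left(17 \right)}} = \sqrt{\left(7 - 6\right) + \frac{16}{17}} = \sqrt{\left(7 - 6\right) + 16 \cdot \frac{1}{17}} = \sqrt{1 + \frac{16}{17}} = \sqrt{\frac{33}{17}} = \frac{\sqrt{561}}{17}$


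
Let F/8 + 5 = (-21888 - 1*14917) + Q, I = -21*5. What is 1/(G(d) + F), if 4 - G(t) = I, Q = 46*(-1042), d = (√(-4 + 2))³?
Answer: -1/677827 ≈ -1.4753e-6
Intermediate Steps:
I = -105
d = -2*I*√2 (d = (√(-2))³ = (I*√2)³ = -2*I*√2 ≈ -2.8284*I)
Q = -47932
F = -677936 (F = -40 + 8*((-21888 - 1*14917) - 47932) = -40 + 8*((-21888 - 14917) - 47932) = -40 + 8*(-36805 - 47932) = -40 + 8*(-84737) = -40 - 677896 = -677936)
G(t) = 109 (G(t) = 4 - 1*(-105) = 4 + 105 = 109)
1/(G(d) + F) = 1/(109 - 677936) = 1/(-677827) = -1/677827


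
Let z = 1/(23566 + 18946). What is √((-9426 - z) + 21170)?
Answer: √1326536283039/10628 ≈ 108.37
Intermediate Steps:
z = 1/42512 ≈ 2.3523e-5
√((-9426 - z) + 21170) = √((-9426 - 1*1/42512) + 21170) = √((-9426 - 1/42512) + 21170) = √(-400718113/42512 + 21170) = √(499260927/42512) = √1326536283039/10628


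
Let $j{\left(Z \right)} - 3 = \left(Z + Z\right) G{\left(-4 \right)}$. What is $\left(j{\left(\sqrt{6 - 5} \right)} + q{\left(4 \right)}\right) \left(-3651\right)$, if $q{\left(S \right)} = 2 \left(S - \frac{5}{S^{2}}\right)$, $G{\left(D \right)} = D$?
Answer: $- \frac{69369}{8} \approx -8671.1$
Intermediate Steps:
$q{\left(S \right)} = - \frac{10}{S^{2}} + 2 S$ ($q{\left(S \right)} = 2 \left(S - \frac{5}{S^{2}}\right) = - \frac{10}{S^{2}} + 2 S$)
$j{\left(Z \right)} = 3 - 8 Z$ ($j{\left(Z \right)} = 3 + \left(Z + Z\right) \left(-4\right) = 3 + 2 Z \left(-4\right) = 3 - 8 Z$)
$\left(j{\left(\sqrt{6 - 5} \right)} + q{\left(4 \right)}\right) \left(-3651\right) = \left(\left(3 - 8 \sqrt{6 - 5}\right) + \left(- \frac{10}{16} + 2 \cdot 4\right)\right) \left(-3651\right) = \left(\left(3 - 8 \sqrt{1}\right) + \left(\left(-10\right) \frac{1}{16} + 8\right)\right) \left(-3651\right) = \left(\left(3 - 8\right) + \left(- \frac{5}{8} + 8\right)\right) \left(-3651\right) = \left(\left(3 - 8\right) + \frac{59}{8}\right) \left(-3651\right) = \left(-5 + \frac{59}{8}\right) \left(-3651\right) = \frac{19}{8} \left(-3651\right) = - \frac{69369}{8}$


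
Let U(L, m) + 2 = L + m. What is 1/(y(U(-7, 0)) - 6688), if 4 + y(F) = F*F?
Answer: -1/6611 ≈ -0.00015126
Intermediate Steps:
U(L, m) = -2 + L + m (U(L, m) = -2 + (L + m) = -2 + L + m)
y(F) = -4 + F**2 (y(F) = -4 + F*F = -4 + F**2)
1/(y(U(-7, 0)) - 6688) = 1/((-4 + (-2 - 7 + 0)**2) - 6688) = 1/((-4 + (-9)**2) - 6688) = 1/((-4 + 81) - 6688) = 1/(77 - 6688) = 1/(-6611) = -1/6611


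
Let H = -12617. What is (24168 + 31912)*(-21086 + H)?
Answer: -1890064240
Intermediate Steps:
(24168 + 31912)*(-21086 + H) = (24168 + 31912)*(-21086 - 12617) = 56080*(-33703) = -1890064240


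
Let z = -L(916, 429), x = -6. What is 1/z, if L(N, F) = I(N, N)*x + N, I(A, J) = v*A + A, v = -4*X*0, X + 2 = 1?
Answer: 1/4580 ≈ 0.00021834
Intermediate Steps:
X = -1 (X = -2 + 1 = -1)
v = 0 (v = -4*(-1)*0 = 4*0 = 0)
I(A, J) = A (I(A, J) = 0*A + A = 0 + A = A)
L(N, F) = -5*N (L(N, F) = N*(-6) + N = -6*N + N = -5*N)
z = 4580 (z = -(-5)*916 = -1*(-4580) = 4580)
1/z = 1/4580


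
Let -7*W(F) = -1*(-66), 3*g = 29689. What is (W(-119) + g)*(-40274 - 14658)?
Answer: -11405256500/21 ≈ -5.4311e+8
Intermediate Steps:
g = 29689/3 (g = (⅓)*29689 = 29689/3 ≈ 9896.3)
W(F) = -66/7 (W(F) = -(-1)*(-66)/7 = -⅐*66 = -66/7)
(W(-119) + g)*(-40274 - 14658) = (-66/7 + 29689/3)*(-40274 - 14658) = (207625/21)*(-54932) = -11405256500/21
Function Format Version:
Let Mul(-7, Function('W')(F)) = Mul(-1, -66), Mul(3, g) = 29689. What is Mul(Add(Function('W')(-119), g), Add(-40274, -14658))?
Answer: Rational(-11405256500, 21) ≈ -5.4311e+8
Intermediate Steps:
g = Rational(29689, 3) (g = Mul(Rational(1, 3), 29689) = Rational(29689, 3) ≈ 9896.3)
Function('W')(F) = Rational(-66, 7) (Function('W')(F) = Mul(Rational(-1, 7), Mul(-1, -66)) = Mul(Rational(-1, 7), 66) = Rational(-66, 7))
Mul(Add(Function('W')(-119), g), Add(-40274, -14658)) = Mul(Add(Rational(-66, 7), Rational(29689, 3)), Add(-40274, -14658)) = Mul(Rational(207625, 21), -54932) = Rational(-11405256500, 21)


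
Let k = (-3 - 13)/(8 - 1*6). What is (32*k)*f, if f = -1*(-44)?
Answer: -11264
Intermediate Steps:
f = 44
k = -8 (k = -16/(8 - 6) = -16/2 = -16*½ = -8)
(32*k)*f = (32*(-8))*44 = -256*44 = -11264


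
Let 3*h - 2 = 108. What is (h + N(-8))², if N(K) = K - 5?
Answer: 5041/9 ≈ 560.11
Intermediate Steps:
N(K) = -5 + K
h = 110/3 (h = ⅔ + (⅓)*108 = ⅔ + 36 = 110/3 ≈ 36.667)
(h + N(-8))² = (110/3 + (-5 - 8))² = (110/3 - 13)² = (71/3)² = 5041/9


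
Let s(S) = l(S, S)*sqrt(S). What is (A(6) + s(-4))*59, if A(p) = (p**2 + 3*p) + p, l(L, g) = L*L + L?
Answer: 3540 + 1416*I ≈ 3540.0 + 1416.0*I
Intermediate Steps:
l(L, g) = L + L**2 (l(L, g) = L**2 + L = L + L**2)
A(p) = p**2 + 4*p
s(S) = S**(3/2)*(1 + S) (s(S) = (S*(1 + S))*sqrt(S) = S**(3/2)*(1 + S))
(A(6) + s(-4))*59 = (6*(4 + 6) + (-4)**(3/2)*(1 - 4))*59 = (6*10 - 8*I*(-3))*59 = (60 + 24*I)*59 = 3540 + 1416*I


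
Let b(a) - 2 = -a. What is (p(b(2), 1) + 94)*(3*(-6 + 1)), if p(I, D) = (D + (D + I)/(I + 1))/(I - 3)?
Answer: -1400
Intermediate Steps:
b(a) = 2 - a
p(I, D) = (D + (D + I)/(1 + I))/(-3 + I)
(p(b(2), 1) + 94)*(3*(-6 + 1)) = (((2 - 1*2) + 2*1 + 1*(2 - 1*2))/(-3 + (2 - 1*2)² - 2*(2 - 1*2)) + 94)*(3*(-6 + 1)) = (((2 - 2) + 2 + 1*(2 - 2))/(-3 + (2 - 2)² - 2*(2 - 2)) + 94)*(3*(-5)) = ((0 + 2 + 1*0)/(-3 + 0² - 2*0) + 94)*(-15) = ((0 + 2 + 0)/(-3 + 0 + 0) + 94)*(-15) = (2/(-3) + 94)*(-15) = (-⅓*2 + 94)*(-15) = (-⅔ + 94)*(-15) = (280/3)*(-15) = -1400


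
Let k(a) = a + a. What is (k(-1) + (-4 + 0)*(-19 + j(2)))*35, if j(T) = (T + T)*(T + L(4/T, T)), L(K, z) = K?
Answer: 350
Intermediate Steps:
k(a) = 2*a
j(T) = 2*T*(T + 4/T) (j(T) = (T + T)*(T + 4/T) = (2*T)*(T + 4/T) = 2*T*(T + 4/T))
(k(-1) + (-4 + 0)*(-19 + j(2)))*35 = (2*(-1) + (-4 + 0)*(-19 + (8 + 2*2**2)))*35 = (-2 - 4*(-19 + (8 + 2*4)))*35 = (-2 - 4*(-19 + (8 + 8)))*35 = (-2 - 4*(-19 + 16))*35 = (-2 - 4*(-3))*35 = (-2 + 12)*35 = 10*35 = 350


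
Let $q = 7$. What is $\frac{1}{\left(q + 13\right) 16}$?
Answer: $\frac{1}{320} \approx 0.003125$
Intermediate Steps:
$\frac{1}{\left(q + 13\right) 16} = \frac{1}{\left(7 + 13\right) 16} = \frac{1}{20 \cdot 16} = \frac{1}{320}$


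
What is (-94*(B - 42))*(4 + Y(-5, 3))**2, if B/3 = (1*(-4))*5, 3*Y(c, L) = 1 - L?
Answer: 319600/3 ≈ 1.0653e+5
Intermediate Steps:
Y(c, L) = 1/3 - L/3 (Y(c, L) = (1 - L)/3 = 1/3 - L/3)
B = -60 (B = 3*((1*(-4))*5) = 3*(-4*5) = 3*(-20) = -60)
(-94*(B - 42))*(4 + Y(-5, 3))**2 = (-94*(-60 - 42))*(4 + (1/3 - 1/3*3))**2 = (-94*(-102))*(4 + (1/3 - 1))**2 = 9588*(4 - 2/3)**2 = 9588*(10/3)**2 = 9588*(100/9) = 319600/3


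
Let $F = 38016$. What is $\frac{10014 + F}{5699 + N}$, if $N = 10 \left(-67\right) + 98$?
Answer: $\frac{16010}{1709} \approx 9.3681$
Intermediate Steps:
$N = -572$ ($N = -670 + 98 = -572$)
$\frac{10014 + F}{5699 + N} = \frac{10014 + 38016}{5699 - 572} = \frac{48030}{5127} = 48030 \cdot \frac{1}{5127} = \frac{16010}{1709}$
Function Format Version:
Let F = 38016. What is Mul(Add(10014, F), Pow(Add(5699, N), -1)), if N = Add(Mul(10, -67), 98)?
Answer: Rational(16010, 1709) ≈ 9.3681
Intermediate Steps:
N = -572 (N = Add(-670, 98) = -572)
Mul(Add(10014, F), Pow(Add(5699, N), -1)) = Mul(Add(10014, 38016), Pow(Add(5699, -572), -1)) = Mul(48030, Pow(5127, -1)) = Mul(48030, Rational(1, 5127)) = Rational(16010, 1709)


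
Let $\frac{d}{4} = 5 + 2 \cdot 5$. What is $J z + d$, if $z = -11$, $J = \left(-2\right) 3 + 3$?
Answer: $93$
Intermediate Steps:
$d = 60$ ($d = 4 \left(5 + 2 \cdot 5\right) = 4 \left(5 + 10\right) = 4 \cdot 15 = 60$)
$J = -3$ ($J = -6 + 3 = -3$)
$J z + d = \left(-3\right) \left(-11\right) + 60 = 33 + 60 = 93$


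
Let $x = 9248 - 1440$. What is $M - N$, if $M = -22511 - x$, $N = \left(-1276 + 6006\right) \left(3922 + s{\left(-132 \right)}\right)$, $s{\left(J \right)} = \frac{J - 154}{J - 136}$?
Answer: $- \frac{1245290588}{67} \approx -1.8586 \cdot 10^{7}$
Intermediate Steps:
$x = 7808$
$s{\left(J \right)} = \frac{-154 + J}{-136 + J}$
$N = \frac{1243259215}{67}$ ($N = \left(-1276 + 6006\right) \left(3922 + \frac{-154 - 132}{-136 - 132}\right) = 4730 \left(3922 + \frac{1}{-268} \left(-286\right)\right) = 4730 \left(3922 - - \frac{143}{134}\right) = 4730 \left(3922 + \frac{143}{134}\right) = 4730 \cdot \frac{525691}{134} = \frac{1243259215}{67} \approx 1.8556 \cdot 10^{7}$)
$M = -30319$ ($M = -22511 - 7808 = -30319$)
$M - N = -30319 - \frac{1243259215}{67} = - \frac{1245290588}{67}$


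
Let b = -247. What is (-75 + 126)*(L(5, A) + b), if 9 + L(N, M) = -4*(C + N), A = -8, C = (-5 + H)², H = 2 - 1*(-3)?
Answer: -14076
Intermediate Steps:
H = 5 (H = 2 + 3 = 5)
C = 0 (C = (-5 + 5)² = 0² = 0)
L(N, M) = -9 - 4*N (L(N, M) = -9 - 4*(0 + N) = -9 - 4*N)
(-75 + 126)*(L(5, A) + b) = (-75 + 126)*((-9 - 4*5) - 247) = 51*((-9 - 20) - 247) = 51*(-29 - 247) = 51*(-276) = -14076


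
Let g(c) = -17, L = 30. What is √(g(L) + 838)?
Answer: √821 ≈ 28.653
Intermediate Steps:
√(g(L) + 838) = √(-17 + 838) = √821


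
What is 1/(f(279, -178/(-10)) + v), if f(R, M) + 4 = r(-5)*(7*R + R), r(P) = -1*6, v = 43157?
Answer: 1/29761 ≈ 3.3601e-5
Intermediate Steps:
r(P) = -6
f(R, M) = -4 - 48*R (f(R, M) = -4 - 6*(7*R + R) = -4 - 48*R)
1/(f(279, -178/(-10)) + v) = 1/((-4 - 48*279) + 43157) = 1/((-4 - 13392) + 43157) = 1/(-13396 + 43157) = 1/29761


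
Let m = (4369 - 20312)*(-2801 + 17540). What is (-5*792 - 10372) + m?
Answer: -234998209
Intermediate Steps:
m = -234983877 (m = -15943*14739 = -234983877)
(-5*792 - 10372) + m = (-5*792 - 10372) - 234983877 = (-3960 - 10372) - 234983877 = -14332 - 234983877 = -234998209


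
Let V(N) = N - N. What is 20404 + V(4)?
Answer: 20404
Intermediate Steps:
V(N) = 0
20404 + V(4) = 20404 + 0 = 20404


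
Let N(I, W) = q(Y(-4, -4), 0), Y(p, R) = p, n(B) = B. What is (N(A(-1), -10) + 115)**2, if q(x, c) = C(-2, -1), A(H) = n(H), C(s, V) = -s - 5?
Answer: 12544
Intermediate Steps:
C(s, V) = -5 - s
A(H) = H
q(x, c) = -3 (q(x, c) = -5 - 1*(-2) = -5 + 2 = -3)
N(I, W) = -3
(N(A(-1), -10) + 115)**2 = (-3 + 115)**2 = 112**2 = 12544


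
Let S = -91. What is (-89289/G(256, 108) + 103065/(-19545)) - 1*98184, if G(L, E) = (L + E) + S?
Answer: -11681377882/118573 ≈ -98516.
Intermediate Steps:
G(L, E) = -91 + E + L (G(L, E) = (L + E) - 91 = (E + L) - 91 = -91 + E + L)
(-89289/G(256, 108) + 103065/(-19545)) - 1*98184 = (-89289/(-91 + 108 + 256) + 103065/(-19545)) - 1*98184 = (-89289/273 + 103065*(-1/19545)) - 98184 = (-89289*1/273 - 6871/1303) - 98184 = (-29763/91 - 6871/1303) - 98184 = -39406450/118573 - 98184 = -11681377882/118573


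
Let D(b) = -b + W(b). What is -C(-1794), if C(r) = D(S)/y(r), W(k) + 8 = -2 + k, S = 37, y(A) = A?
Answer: -5/897 ≈ -0.0055741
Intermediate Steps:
W(k) = -10 + k (W(k) = -8 + (-2 + k) = -10 + k)
D(b) = -10 (D(b) = -b + (-10 + b) = -10)
C(r) = -10/r
-C(-1794) = -(-10)/(-1794) = -(-10)*(-1)/1794 = -1*5/897 = -5/897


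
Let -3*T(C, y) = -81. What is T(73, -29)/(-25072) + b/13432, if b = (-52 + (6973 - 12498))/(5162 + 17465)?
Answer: -94838919/86591241616 ≈ -0.0010952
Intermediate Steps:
T(C, y) = 27 (T(C, y) = -⅓*(-81) = 27)
b = -507/2057 (b = (-52 - 5525)/22627 = -5577*1/22627 = -507/2057 ≈ -0.24648)
T(73, -29)/(-25072) + b/13432 = 27/(-25072) - 507/2057/13432 = 27*(-1/25072) - 507/2057*1/13432 = -27/25072 - 507/27629624 = -94838919/86591241616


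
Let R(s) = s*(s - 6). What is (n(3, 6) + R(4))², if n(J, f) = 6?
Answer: 4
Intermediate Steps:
R(s) = s*(-6 + s)
(n(3, 6) + R(4))² = (6 + 4*(-6 + 4))² = (6 + 4*(-2))² = (6 - 8)² = (-2)² = 4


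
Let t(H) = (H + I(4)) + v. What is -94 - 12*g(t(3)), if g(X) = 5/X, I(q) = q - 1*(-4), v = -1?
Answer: -100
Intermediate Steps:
I(q) = 4 + q (I(q) = q + 4 = 4 + q)
t(H) = 7 + H (t(H) = (H + (4 + 4)) - 1 = (H + 8) - 1 = (8 + H) - 1 = 7 + H)
-94 - 12*g(t(3)) = -94 - 60/(7 + 3) = -94 - 60/10 = -94 - 12*½ = -94 - 6 = -100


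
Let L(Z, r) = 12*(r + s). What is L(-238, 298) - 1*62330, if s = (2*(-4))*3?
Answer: -59042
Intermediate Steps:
s = -24 (s = -8*3 = -24)
L(Z, r) = -288 + 12*r (L(Z, r) = 12*(r - 24) = 12*(-24 + r) = -288 + 12*r)
L(-238, 298) - 1*62330 = (-288 + 12*298) - 1*62330 = (-288 + 3576) - 62330 = 3288 - 62330 = -59042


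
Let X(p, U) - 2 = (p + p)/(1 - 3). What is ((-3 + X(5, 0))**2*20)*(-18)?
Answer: -12960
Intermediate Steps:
X(p, U) = 2 - p (X(p, U) = 2 + (p + p)/(1 - 3) = 2 + (2*p)/(-2) = 2 + (2*p)*(-1/2) = 2 - p)
((-3 + X(5, 0))**2*20)*(-18) = ((-3 + (2 - 1*5))**2*20)*(-18) = ((-3 + (2 - 5))**2*20)*(-18) = ((-3 - 3)**2*20)*(-18) = ((-6)**2*20)*(-18) = (36*20)*(-18) = 720*(-18) = -12960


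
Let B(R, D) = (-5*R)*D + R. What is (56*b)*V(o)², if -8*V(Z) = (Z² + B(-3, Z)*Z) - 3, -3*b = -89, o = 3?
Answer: 452298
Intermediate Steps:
b = 89/3 (b = -⅓*(-89) = 89/3 ≈ 29.667)
B(R, D) = R - 5*D*R (B(R, D) = -5*D*R + R = R - 5*D*R)
V(Z) = 3/8 - Z²/8 - Z*(-3 + 15*Z)/8 (V(Z) = -((Z² + (-3*(1 - 5*Z))*Z) - 3)/8 = -((Z² + (-3 + 15*Z)*Z) - 3)/8 = -((Z² + Z*(-3 + 15*Z)) - 3)/8 = -(-3 + Z² + Z*(-3 + 15*Z))/8 = 3/8 - Z²/8 - Z*(-3 + 15*Z)/8)
(56*b)*V(o)² = (56*(89/3))*(3/8 - 2*3² + (3/8)*3)² = 4984*(3/8 - 2*9 + 9/8)²/3 = 4984*(3/8 - 18 + 9/8)²/3 = 4984*(-33/2)²/3 = (4984/3)*(1089/4) = 452298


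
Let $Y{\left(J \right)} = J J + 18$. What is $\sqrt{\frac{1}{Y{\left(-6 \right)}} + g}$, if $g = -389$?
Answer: $\frac{i \sqrt{126030}}{18} \approx 19.723 i$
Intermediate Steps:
$Y{\left(J \right)} = 18 + J^{2}$ ($Y{\left(J \right)} = J^{2} + 18 = 18 + J^{2}$)
$\sqrt{\frac{1}{Y{\left(-6 \right)}} + g} = \sqrt{\frac{1}{18 + \left(-6\right)^{2}} - 389} = \sqrt{\frac{1}{18 + 36} - 389} = \sqrt{\frac{1}{54} - 389} = \sqrt{- \frac{21005}{54}} = \frac{i \sqrt{126030}}{18}$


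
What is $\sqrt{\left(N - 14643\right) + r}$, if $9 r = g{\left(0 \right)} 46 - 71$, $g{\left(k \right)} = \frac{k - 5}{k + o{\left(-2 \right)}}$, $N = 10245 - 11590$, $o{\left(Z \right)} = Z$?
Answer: $\frac{2 i \sqrt{35962}}{3} \approx 126.42 i$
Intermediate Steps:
$N = -1345$ ($N = 10245 - 11590 = -1345$)
$g{\left(k \right)} = \frac{-5 + k}{-2 + k}$ ($g{\left(k \right)} = \frac{k - 5}{k - 2} = \frac{-5 + k}{-2 + k}$)
$r = \frac{44}{9}$ ($r = \frac{\frac{-5 + 0}{-2 + 0} \cdot 46 - 71}{9} = \frac{\frac{1}{-2} \left(-5\right) 46 - 71}{9} = \frac{\left(- \frac{1}{2}\right) \left(-5\right) 46 - 71}{9} = \frac{\frac{5}{2} \cdot 46 - 71}{9} = \frac{115 - 71}{9} = \frac{1}{9} \cdot 44 = \frac{44}{9} \approx 4.8889$)
$\sqrt{\left(N - 14643\right) + r} = \sqrt{\left(-1345 - 14643\right) + \frac{44}{9}} = \sqrt{-15988 + \frac{44}{9}} = \sqrt{- \frac{143848}{9}} = \frac{2 i \sqrt{35962}}{3}$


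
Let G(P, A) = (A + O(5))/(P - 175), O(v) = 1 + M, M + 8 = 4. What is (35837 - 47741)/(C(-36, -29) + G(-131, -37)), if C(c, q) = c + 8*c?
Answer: 113832/3097 ≈ 36.756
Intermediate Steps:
M = -4 (M = -8 + 4 = -4)
O(v) = -3 (O(v) = 1 - 4 = -3)
C(c, q) = 9*c
G(P, A) = (-3 + A)/(-175 + P) (G(P, A) = (A - 3)/(P - 175) = (-3 + A)/(-175 + P))
(35837 - 47741)/(C(-36, -29) + G(-131, -37)) = (35837 - 47741)/(9*(-36) + (-3 - 37)/(-175 - 131)) = -11904/(-324 - 40/(-306)) = -11904/(-324 - 1/306*(-40)) = -11904/(-324 + 20/153) = -11904/(-49552/153) = -11904*(-153/49552) = 113832/3097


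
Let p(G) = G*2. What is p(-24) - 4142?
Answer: -4190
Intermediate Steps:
p(G) = 2*G
p(-24) - 4142 = 2*(-24) - 4142 = -48 - 4142 = -4190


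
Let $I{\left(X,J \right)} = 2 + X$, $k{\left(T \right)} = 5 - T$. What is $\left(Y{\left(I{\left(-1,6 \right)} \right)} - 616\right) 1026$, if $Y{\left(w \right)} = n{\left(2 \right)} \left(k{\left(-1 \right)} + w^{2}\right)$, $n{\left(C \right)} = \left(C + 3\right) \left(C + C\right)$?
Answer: $-488376$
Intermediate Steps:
$n{\left(C \right)} = 2 C \left(3 + C\right)$ ($n{\left(C \right)} = \left(3 + C\right) 2 C = 2 C \left(3 + C\right)$)
$Y{\left(w \right)} = 120 + 20 w^{2}$ ($Y{\left(w \right)} = 2 \cdot 2 \left(3 + 2\right) \left(\left(5 - -1\right) + w^{2}\right) = 2 \cdot 2 \cdot 5 \left(\left(5 + 1\right) + w^{2}\right) = 20 \left(6 + w^{2}\right) = 120 + 20 w^{2}$)
$\left(Y{\left(I{\left(-1,6 \right)} \right)} - 616\right) 1026 = \left(\left(120 + 20 \left(2 - 1\right)^{2}\right) - 616\right) 1026 = \left(\left(120 + 20 \cdot 1^{2}\right) - 616\right) 1026 = \left(\left(120 + 20 \cdot 1\right) - 616\right) 1026 = \left(\left(120 + 20\right) - 616\right) 1026 = \left(140 - 616\right) 1026 = \left(-476\right) 1026 = -488376$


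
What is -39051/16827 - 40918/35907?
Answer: -696910481/201402363 ≈ -3.4603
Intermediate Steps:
-39051/16827 - 40918/35907 = -39051*1/16827 - 40918*1/35907 = -13017/5609 - 40918/35907 = -696910481/201402363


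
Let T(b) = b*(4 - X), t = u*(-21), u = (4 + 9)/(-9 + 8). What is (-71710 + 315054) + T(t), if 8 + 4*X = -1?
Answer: 980201/4 ≈ 2.4505e+5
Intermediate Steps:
X = -9/4 (X = -2 + (¼)*(-1) = -2 - ¼ = -9/4 ≈ -2.2500)
u = -13 (u = 13/(-1) = 13*(-1) = -13)
t = 273 (t = -13*(-21) = 273)
T(b) = 25*b/4 (T(b) = b*(4 - 1*(-9/4)) = b*(4 + 9/4) = b*(25/4) = 25*b/4)
(-71710 + 315054) + T(t) = (-71710 + 315054) + (25/4)*273 = 243344 + 6825/4 = 980201/4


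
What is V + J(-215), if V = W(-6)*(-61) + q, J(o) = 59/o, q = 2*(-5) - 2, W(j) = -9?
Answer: 115396/215 ≈ 536.73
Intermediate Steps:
q = -12 (q = -10 - 2 = -12)
V = 537 (V = -9*(-61) - 12 = 549 - 12 = 537)
V + J(-215) = 537 + 59/(-215) = 537 + 59*(-1/215) = 537 - 59/215 = 115396/215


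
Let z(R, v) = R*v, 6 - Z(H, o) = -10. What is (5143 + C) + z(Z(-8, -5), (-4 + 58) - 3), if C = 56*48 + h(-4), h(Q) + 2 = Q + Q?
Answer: 8637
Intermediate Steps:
Z(H, o) = 16 (Z(H, o) = 6 - 1*(-10) = 6 + 10 = 16)
h(Q) = -2 + 2*Q (h(Q) = -2 + (Q + Q) = -2 + 2*Q)
C = 2678 (C = 56*48 + (-2 + 2*(-4)) = 2688 + (-2 - 8) = 2688 - 10 = 2678)
(5143 + C) + z(Z(-8, -5), (-4 + 58) - 3) = (5143 + 2678) + 16*((-4 + 58) - 3) = 7821 + 16*(54 - 3) = 7821 + 16*51 = 7821 + 816 = 8637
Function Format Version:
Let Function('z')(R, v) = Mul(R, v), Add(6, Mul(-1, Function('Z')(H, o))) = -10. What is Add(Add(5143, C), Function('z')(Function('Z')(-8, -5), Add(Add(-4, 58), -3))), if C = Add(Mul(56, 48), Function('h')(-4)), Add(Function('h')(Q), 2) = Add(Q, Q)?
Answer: 8637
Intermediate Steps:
Function('Z')(H, o) = 16 (Function('Z')(H, o) = Add(6, Mul(-1, -10)) = Add(6, 10) = 16)
Function('h')(Q) = Add(-2, Mul(2, Q)) (Function('h')(Q) = Add(-2, Add(Q, Q)) = Add(-2, Mul(2, Q)))
C = 2678 (C = Add(Mul(56, 48), Add(-2, Mul(2, -4))) = Add(2688, Add(-2, -8)) = Add(2688, -10) = 2678)
Add(Add(5143, C), Function('z')(Function('Z')(-8, -5), Add(Add(-4, 58), -3))) = Add(Add(5143, 2678), Mul(16, Add(Add(-4, 58), -3))) = Add(7821, Mul(16, Add(54, -3))) = Add(7821, Mul(16, 51)) = Add(7821, 816) = 8637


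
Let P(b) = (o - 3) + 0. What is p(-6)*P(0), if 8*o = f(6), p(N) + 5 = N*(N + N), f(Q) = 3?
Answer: -1407/8 ≈ -175.88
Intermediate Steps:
p(N) = -5 + 2*N² (p(N) = -5 + N*(N + N) = -5 + N*(2*N) = -5 + 2*N²)
o = 3/8 (o = (⅛)*3 = 3/8 ≈ 0.37500)
P(b) = -21/8 (P(b) = (3/8 - 3) + 0 = -21/8 + 0 = -21/8)
p(-6)*P(0) = (-5 + 2*(-6)²)*(-21/8) = (-5 + 2*36)*(-21/8) = (-5 + 72)*(-21/8) = 67*(-21/8) = -1407/8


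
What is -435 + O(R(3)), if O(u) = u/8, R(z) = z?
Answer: -3477/8 ≈ -434.63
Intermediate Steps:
O(u) = u/8 (O(u) = u*(1/8) = u/8)
-435 + O(R(3)) = -435 + (1/8)*3 = -435 + 3/8 = -3477/8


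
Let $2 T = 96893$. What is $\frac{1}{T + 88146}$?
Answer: $\frac{2}{273185} \approx 7.321 \cdot 10^{-6}$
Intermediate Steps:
$T = \frac{96893}{2}$ ($T = \frac{1}{2} \cdot 96893 = \frac{96893}{2} \approx 48447.0$)
$\frac{1}{T + 88146} = \frac{1}{\frac{96893}{2} + 88146} = \frac{1}{\frac{273185}{2}} = \frac{2}{273185}$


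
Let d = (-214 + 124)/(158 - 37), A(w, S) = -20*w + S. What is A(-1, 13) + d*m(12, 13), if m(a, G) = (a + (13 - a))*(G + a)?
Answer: -25257/121 ≈ -208.74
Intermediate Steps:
m(a, G) = 13*G + 13*a (m(a, G) = 13*(G + a) = 13*G + 13*a)
A(w, S) = S - 20*w
d = -90/121 ≈ -0.74380
A(-1, 13) + d*m(12, 13) = (13 - 20*(-1)) - 90*(13*13 + 13*12)/121 = (13 + 20) - 90*(169 + 156)/121 = 33 - 90/121*325 = 33 - 29250/121 = -25257/121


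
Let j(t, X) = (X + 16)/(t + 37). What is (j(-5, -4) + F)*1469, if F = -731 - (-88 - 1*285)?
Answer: -4202809/8 ≈ -5.2535e+5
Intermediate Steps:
j(t, X) = (16 + X)/(37 + t)
F = -358 (F = -731 - (-88 - 285) = -731 - 1*(-373) = -731 + 373 = -358)
(j(-5, -4) + F)*1469 = ((16 - 4)/(37 - 5) - 358)*1469 = (12/32 - 358)*1469 = ((1/32)*12 - 358)*1469 = (3/8 - 358)*1469 = -2861/8*1469 = -4202809/8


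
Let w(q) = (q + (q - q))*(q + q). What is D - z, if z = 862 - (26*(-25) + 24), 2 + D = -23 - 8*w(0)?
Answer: -1513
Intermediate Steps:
w(q) = 2*q**2 (w(q) = (q + 0)*(2*q) = q*(2*q) = 2*q**2)
D = -25 (D = -2 + (-23 - 16*0**2) = -2 + (-23 - 16*0) = -2 + (-23 - 8*0) = -2 + (-23 + 0) = -2 - 23 = -25)
z = 1488 (z = 862 - (-650 + 24) = 862 - 1*(-626) = 862 + 626 = 1488)
D - z = -25 - 1*1488 = -25 - 1488 = -1513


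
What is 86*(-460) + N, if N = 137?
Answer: -39423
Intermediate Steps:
86*(-460) + N = 86*(-460) + 137 = -39560 + 137 = -39423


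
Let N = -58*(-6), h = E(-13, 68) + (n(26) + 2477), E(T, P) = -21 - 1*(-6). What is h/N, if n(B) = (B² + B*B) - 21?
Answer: 3793/348 ≈ 10.899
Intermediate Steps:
n(B) = -21 + 2*B² (n(B) = (B² + B²) - 21 = 2*B² - 21 = -21 + 2*B²)
E(T, P) = -15 (E(T, P) = -21 + 6 = -15)
h = 3793 (h = -15 + ((-21 + 2*26²) + 2477) = -15 + ((-21 + 2*676) + 2477) = -15 + ((-21 + 1352) + 2477) = -15 + (1331 + 2477) = -15 + 3808 = 3793)
N = 348
h/N = 3793/348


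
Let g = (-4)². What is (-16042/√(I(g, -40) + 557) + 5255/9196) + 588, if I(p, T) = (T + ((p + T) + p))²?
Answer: 5412503/9196 - 16042*√2861/2861 ≈ 288.66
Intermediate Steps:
g = 16
I(p, T) = (2*T + 2*p)² (I(p, T) = (T + ((T + p) + p))² = (T + (T + 2*p))² = (2*T + 2*p)²)
(-16042/√(I(g, -40) + 557) + 5255/9196) + 588 = (-16042/√(4*(-40 + 16)² + 557) + 5255/9196) + 588 = (-16042/√(4*(-24)² + 557) + 5255*(1/9196)) + 588 = (-16042/√(4*576 + 557) + 5255/9196) + 588 = (-16042/√(2304 + 557) + 5255/9196) + 588 = (-16042*√2861/2861 + 5255/9196) + 588 = (5255/9196 - 16042*√2861/2861) + 588 = 5412503/9196 - 16042*√2861/2861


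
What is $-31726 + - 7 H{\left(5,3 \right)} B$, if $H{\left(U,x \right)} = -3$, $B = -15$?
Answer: $-32041$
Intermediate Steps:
$-31726 + - 7 H{\left(5,3 \right)} B = -31726 + \left(-7\right) \left(-3\right) \left(-15\right) = -31726 + 21 \left(-15\right) = -31726 - 315 = -32041$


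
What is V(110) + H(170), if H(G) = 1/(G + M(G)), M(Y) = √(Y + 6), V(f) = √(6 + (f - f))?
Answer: 85/14362 + √6 - √11/7181 ≈ 2.4549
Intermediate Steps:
V(f) = √6 (V(f) = √(6 + 0) = √6)
M(Y) = √(6 + Y)
H(G) = 1/(G + √(6 + G))
V(110) + H(170) = √6 + 1/(170 + √(6 + 170)) = √6 + 1/(170 + √176) = √6 + 1/(170 + 4*√11)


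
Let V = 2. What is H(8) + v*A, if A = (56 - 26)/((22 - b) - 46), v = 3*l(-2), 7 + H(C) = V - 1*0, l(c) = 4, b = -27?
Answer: 115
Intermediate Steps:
H(C) = -5 (H(C) = -7 + (2 - 1*0) = -7 + (2 + 0) = -7 + 2 = -5)
v = 12 (v = 3*4 = 12)
A = 10 (A = (56 - 26)/((22 - 1*(-27)) - 46) = 30/((22 + 27) - 46) = 30/(49 - 46) = 30/3 = 30*(⅓) = 10)
H(8) + v*A = -5 + 12*10 = -5 + 120 = 115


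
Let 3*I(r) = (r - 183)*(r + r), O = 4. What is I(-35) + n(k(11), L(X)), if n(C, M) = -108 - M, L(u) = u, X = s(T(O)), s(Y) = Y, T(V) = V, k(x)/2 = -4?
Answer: 14924/3 ≈ 4974.7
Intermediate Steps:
k(x) = -8 (k(x) = 2*(-4) = -8)
I(r) = 2*r*(-183 + r)/3 (I(r) = ((r - 183)*(r + r))/3 = ((-183 + r)*(2*r))/3 = (2*r*(-183 + r))/3 = 2*r*(-183 + r)/3)
X = 4
I(-35) + n(k(11), L(X)) = (⅔)*(-35)*(-183 - 35) + (-108 - 1*4) = (⅔)*(-35)*(-218) + (-108 - 4) = 15260/3 - 112 = 14924/3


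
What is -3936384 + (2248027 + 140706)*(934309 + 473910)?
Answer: 3363855260143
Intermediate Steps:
-3936384 + (2248027 + 140706)*(934309 + 473910) = -3936384 + 2388733*1408219 = -3936384 + 3363859196527 = 3363855260143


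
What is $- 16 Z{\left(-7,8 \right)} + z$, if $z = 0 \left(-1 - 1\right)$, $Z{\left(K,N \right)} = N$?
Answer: $-128$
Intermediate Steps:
$z = 0$ ($z = 0 \left(-2\right) = 0$)
$- 16 Z{\left(-7,8 \right)} + z = \left(-16\right) 8 + 0 = -128 + 0 = -128$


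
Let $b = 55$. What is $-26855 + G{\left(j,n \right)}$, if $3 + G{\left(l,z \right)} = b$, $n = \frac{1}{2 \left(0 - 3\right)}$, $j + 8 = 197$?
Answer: $-26803$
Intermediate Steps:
$j = 189$ ($j = -8 + 197 = 189$)
$n = - \frac{1}{6}$ ($n = \frac{1}{2 \left(-3\right)} = \frac{1}{-6} = - \frac{1}{6} \approx -0.16667$)
$G{\left(l,z \right)} = 52$ ($G{\left(l,z \right)} = -3 + 55 = 52$)
$-26855 + G{\left(j,n \right)} = -26855 + 52 = -26803$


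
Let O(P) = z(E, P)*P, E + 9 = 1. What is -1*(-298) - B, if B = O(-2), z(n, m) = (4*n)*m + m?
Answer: 422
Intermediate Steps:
E = -8 (E = -9 + 1 = -8)
z(n, m) = m + 4*m*n (z(n, m) = 4*m*n + m = m + 4*m*n)
O(P) = -31*P**2 (O(P) = (P*(1 + 4*(-8)))*P = (P*(1 - 32))*P = (P*(-31))*P = (-31*P)*P = -31*P**2)
B = -124 (B = -31*(-2)**2 = -31*4 = -124)
-1*(-298) - B = -1*(-298) - 1*(-124) = 298 + 124 = 422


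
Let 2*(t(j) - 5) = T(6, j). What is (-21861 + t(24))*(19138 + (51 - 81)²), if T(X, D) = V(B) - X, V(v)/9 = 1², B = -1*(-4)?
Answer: -437920471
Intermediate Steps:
B = 4
V(v) = 9 (V(v) = 9*1² = 9*1 = 9)
T(X, D) = 9 - X
t(j) = 13/2 (t(j) = 5 + (9 - 1*6)/2 = 5 + (9 - 6)/2 = 5 + (½)*3 = 5 + 3/2 = 13/2)
(-21861 + t(24))*(19138 + (51 - 81)²) = (-21861 + 13/2)*(19138 + (51 - 81)²) = -43709*(19138 + (-30)²)/2 = -43709*(19138 + 900)/2 = -43709/2*20038 = -437920471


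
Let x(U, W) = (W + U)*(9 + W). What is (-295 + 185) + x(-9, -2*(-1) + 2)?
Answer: -175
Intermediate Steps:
x(U, W) = (9 + W)*(U + W) (x(U, W) = (U + W)*(9 + W) = (9 + W)*(U + W))
(-295 + 185) + x(-9, -2*(-1) + 2) = (-295 + 185) + ((-2*(-1) + 2)² + 9*(-9) + 9*(-2*(-1) + 2) - 9*(-2*(-1) + 2)) = -110 + ((2 + 2)² - 81 + 9*(2 + 2) - 9*(2 + 2)) = -110 + (4² - 81 + 9*4 - 9*4) = -110 + (16 - 81 + 36 - 36) = -110 - 65 = -175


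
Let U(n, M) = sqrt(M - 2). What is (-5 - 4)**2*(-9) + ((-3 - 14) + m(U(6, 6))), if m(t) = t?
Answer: -744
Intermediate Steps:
U(n, M) = sqrt(-2 + M)
(-5 - 4)**2*(-9) + ((-3 - 14) + m(U(6, 6))) = (-5 - 4)**2*(-9) + ((-3 - 14) + sqrt(-2 + 6)) = (-9)**2*(-9) + (-17 + sqrt(4)) = 81*(-9) + (-17 + 2) = -729 - 15 = -744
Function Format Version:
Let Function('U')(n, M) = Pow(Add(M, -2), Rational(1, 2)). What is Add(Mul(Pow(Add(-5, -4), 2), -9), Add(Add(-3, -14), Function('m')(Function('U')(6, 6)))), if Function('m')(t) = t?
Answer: -744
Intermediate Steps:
Function('U')(n, M) = Pow(Add(-2, M), Rational(1, 2))
Add(Mul(Pow(Add(-5, -4), 2), -9), Add(Add(-3, -14), Function('m')(Function('U')(6, 6)))) = Add(Mul(Pow(Add(-5, -4), 2), -9), Add(Add(-3, -14), Pow(Add(-2, 6), Rational(1, 2)))) = Add(Mul(Pow(-9, 2), -9), Add(-17, Pow(4, Rational(1, 2)))) = Add(Mul(81, -9), Add(-17, 2)) = Add(-729, -15) = -744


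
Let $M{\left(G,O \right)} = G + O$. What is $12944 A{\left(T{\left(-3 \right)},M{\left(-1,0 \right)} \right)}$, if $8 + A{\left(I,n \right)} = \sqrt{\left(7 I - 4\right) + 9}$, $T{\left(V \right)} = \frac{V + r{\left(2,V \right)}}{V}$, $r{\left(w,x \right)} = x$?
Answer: $-103552 + 12944 \sqrt{19} \approx -47130.0$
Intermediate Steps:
$T{\left(V \right)} = 2$ ($T{\left(V \right)} = \frac{V + V}{V} = \frac{2 V}{V} = 2$)
$A{\left(I,n \right)} = -8 + \sqrt{5 + 7 I}$ ($A{\left(I,n \right)} = -8 + \sqrt{\left(7 I - 4\right) + 9} = -8 + \sqrt{\left(-4 + 7 I\right) + 9} = -8 + \sqrt{5 + 7 I}$)
$12944 A{\left(T{\left(-3 \right)},M{\left(-1,0 \right)} \right)} = 12944 \left(-8 + \sqrt{5 + 7 \cdot 2}\right) = 12944 \left(-8 + \sqrt{5 + 14}\right) = 12944 \left(-8 + \sqrt{19}\right) = -103552 + 12944 \sqrt{19}$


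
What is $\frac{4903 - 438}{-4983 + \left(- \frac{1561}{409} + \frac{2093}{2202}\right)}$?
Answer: $- \frac{4021259370}{4490360779} \approx -0.89553$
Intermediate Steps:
$\frac{4903 - 438}{-4983 + \left(- \frac{1561}{409} + \frac{2093}{2202}\right)} = \frac{4465}{-4983 + \left(\left(-1561\right) \frac{1}{409} + 2093 \cdot \frac{1}{2202}\right)} = \frac{4465}{-4983 + \left(- \frac{1561}{409} + \frac{2093}{2202}\right)} = \frac{4465}{-4983 - \frac{2581285}{900618}} = \frac{4465}{- \frac{4490360779}{900618}} = 4465 \left(- \frac{900618}{4490360779}\right) = - \frac{4021259370}{4490360779}$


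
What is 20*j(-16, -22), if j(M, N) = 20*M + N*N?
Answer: 3280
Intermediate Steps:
j(M, N) = N**2 + 20*M (j(M, N) = 20*M + N**2 = N**2 + 20*M)
20*j(-16, -22) = 20*((-22)**2 + 20*(-16)) = 20*(484 - 320) = 20*164 = 3280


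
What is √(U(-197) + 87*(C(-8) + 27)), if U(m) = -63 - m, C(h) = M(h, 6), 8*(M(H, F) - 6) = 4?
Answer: √12194/2 ≈ 55.213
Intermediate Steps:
M(H, F) = 13/2 (M(H, F) = 6 + (⅛)*4 = 6 + ½ = 13/2)
C(h) = 13/2
√(U(-197) + 87*(C(-8) + 27)) = √((-63 - 1*(-197)) + 87*(13/2 + 27)) = √((-63 + 197) + 87*(67/2)) = √(134 + 5829/2) = √(6097/2) = √12194/2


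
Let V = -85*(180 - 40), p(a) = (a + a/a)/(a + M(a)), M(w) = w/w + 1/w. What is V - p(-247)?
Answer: -723140462/60763 ≈ -11901.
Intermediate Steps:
M(w) = 1 + 1/w
p(a) = (1 + a)/(a + (1 + a)/a) (p(a) = (a + a/a)/(a + (1 + a)/a) = (a + 1)/(a + (1 + a)/a) = (1 + a)/(a + (1 + a)/a))
V = -11900 (V = -85*140 = -11900)
V - p(-247) = -11900 - (-247)*(1 - 247)/(1 - 247 + (-247)**2) = -11900 - (-247)*(-246)/(1 - 247 + 61009) = -11900 - (-247)*(-246)/60763 = -11900 - 1*60762/60763 = -11900 - 60762/60763 = -723140462/60763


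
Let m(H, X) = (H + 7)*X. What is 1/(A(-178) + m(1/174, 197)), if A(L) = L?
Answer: 174/209171 ≈ 0.00083186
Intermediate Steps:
m(H, X) = X*(7 + H) (m(H, X) = (7 + H)*X = X*(7 + H))
1/(A(-178) + m(1/174, 197)) = 1/(-178 + 197*(7 + 1/174)) = 1/(-178 + 197*(1219/174)) = 1/(-178 + 240143/174) = 1/(209171/174) = 174/209171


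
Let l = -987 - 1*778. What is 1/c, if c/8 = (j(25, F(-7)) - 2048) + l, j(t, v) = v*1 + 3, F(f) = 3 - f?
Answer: -1/30400 ≈ -3.2895e-5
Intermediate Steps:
l = -1765 (l = -987 - 778 = -1765)
j(t, v) = 3 + v (j(t, v) = v + 3 = 3 + v)
c = -30400 (c = 8*(((3 + (3 - 1*(-7))) - 2048) - 1765) = 8*(((3 + (3 + 7)) - 2048) - 1765) = 8*(((3 + 10) - 2048) - 1765) = 8*((13 - 2048) - 1765) = 8*(-2035 - 1765) = 8*(-3800) = -30400)
1/c = 1/(-30400) = -1/30400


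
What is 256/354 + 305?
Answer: 54113/177 ≈ 305.72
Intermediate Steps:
256/354 + 305 = 256*(1/354) + 305 = 128/177 + 305 = 54113/177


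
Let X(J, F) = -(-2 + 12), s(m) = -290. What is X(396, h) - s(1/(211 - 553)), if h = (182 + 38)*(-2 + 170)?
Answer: 280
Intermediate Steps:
h = 36960 (h = 220*168 = 36960)
X(J, F) = -10 (X(J, F) = -1*10 = -10)
X(396, h) - s(1/(211 - 553)) = -10 - 1*(-290) = -10 + 290 = 280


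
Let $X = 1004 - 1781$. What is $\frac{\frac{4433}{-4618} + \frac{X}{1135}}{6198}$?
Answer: $- \frac{8619641}{32486383140} \approx -0.00026533$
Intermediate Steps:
$X = -777$ ($X = 1004 - 1781 = -777$)
$\frac{\frac{4433}{-4618} + \frac{X}{1135}}{6198} = \frac{\frac{4433}{-4618} - \frac{777}{1135}}{6198} = \left(4433 \left(- \frac{1}{4618}\right) - \frac{777}{1135}\right) \frac{1}{6198} = \left(- \frac{4433}{4618} - \frac{777}{1135}\right) \frac{1}{6198} = \left(- \frac{8619641}{5241430}\right) \frac{1}{6198} = - \frac{8619641}{32486383140}$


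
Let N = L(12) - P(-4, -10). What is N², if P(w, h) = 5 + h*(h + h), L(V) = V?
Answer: 37249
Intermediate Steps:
P(w, h) = 5 + 2*h² (P(w, h) = 5 + h*(2*h) = 5 + 2*h²)
N = -193 (N = 12 - (5 + 2*(-10)²) = 12 - (5 + 2*100) = 12 - (5 + 200) = 12 - 1*205 = 12 - 205 = -193)
N² = (-193)² = 37249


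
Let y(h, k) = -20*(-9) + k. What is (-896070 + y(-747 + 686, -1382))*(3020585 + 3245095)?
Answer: -5622019224960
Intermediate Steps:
y(h, k) = 180 + k
(-896070 + y(-747 + 686, -1382))*(3020585 + 3245095) = (-896070 + (180 - 1382))*(3020585 + 3245095) = (-896070 - 1202)*6265680 = -897272*6265680 = -5622019224960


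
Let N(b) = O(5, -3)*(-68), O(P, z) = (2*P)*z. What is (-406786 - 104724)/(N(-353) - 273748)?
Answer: 255755/135854 ≈ 1.8826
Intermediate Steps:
O(P, z) = 2*P*z
N(b) = 2040 (N(b) = (2*5*(-3))*(-68) = -30*(-68) = 2040)
(-406786 - 104724)/(N(-353) - 273748) = (-406786 - 104724)/(2040 - 273748) = -511510/(-271708) = -511510*(-1/271708) = 255755/135854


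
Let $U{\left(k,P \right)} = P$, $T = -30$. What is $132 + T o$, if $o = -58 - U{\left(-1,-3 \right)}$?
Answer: $1782$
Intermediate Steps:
$o = -55$ ($o = -58 - -3 = -58 + 3 = -55$)
$132 + T o = 132 - -1650 = 132 + 1650 = 1782$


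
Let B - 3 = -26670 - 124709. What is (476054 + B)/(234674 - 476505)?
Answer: -324678/241831 ≈ -1.3426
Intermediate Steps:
B = -151376 (B = 3 + (-26670 - 124709) = 3 - 151379 = -151376)
(476054 + B)/(234674 - 476505) = (476054 - 151376)/(234674 - 476505) = 324678/(-241831) = 324678*(-1/241831) = -324678/241831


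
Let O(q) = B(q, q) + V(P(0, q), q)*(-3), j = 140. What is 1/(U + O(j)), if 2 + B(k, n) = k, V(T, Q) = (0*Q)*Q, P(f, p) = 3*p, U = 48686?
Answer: 1/48824 ≈ 2.0482e-5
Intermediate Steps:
V(T, Q) = 0 (V(T, Q) = 0*Q = 0)
B(k, n) = -2 + k
O(q) = -2 + q (O(q) = (-2 + q) + 0*(-3) = (-2 + q) + 0 = -2 + q)
1/(U + O(j)) = 1/(48686 + (-2 + 140)) = 1/(48686 + 138) = 1/48824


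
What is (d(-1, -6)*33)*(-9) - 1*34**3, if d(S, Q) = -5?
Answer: -37819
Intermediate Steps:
(d(-1, -6)*33)*(-9) - 1*34**3 = -5*33*(-9) - 1*34**3 = -165*(-9) - 1*39304 = 1485 - 39304 = -37819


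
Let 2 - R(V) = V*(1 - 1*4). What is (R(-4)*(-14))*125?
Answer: 17500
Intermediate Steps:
R(V) = 2 + 3*V (R(V) = 2 - V*(1 - 1*4) = 2 - V*(1 - 4) = 2 - V*(-3) = 2 - (-3)*V = 2 + 3*V)
(R(-4)*(-14))*125 = ((2 + 3*(-4))*(-14))*125 = ((2 - 12)*(-14))*125 = -10*(-14)*125 = 140*125 = 17500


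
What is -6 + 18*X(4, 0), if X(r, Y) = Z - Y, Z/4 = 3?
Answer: 210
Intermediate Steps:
Z = 12 (Z = 4*3 = 12)
X(r, Y) = 12 - Y
-6 + 18*X(4, 0) = -6 + 18*(12 - 1*0) = -6 + 18*(12 + 0) = -6 + 18*12 = -6 + 216 = 210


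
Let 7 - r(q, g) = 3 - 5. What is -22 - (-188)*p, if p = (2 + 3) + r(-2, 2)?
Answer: 2610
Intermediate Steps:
r(q, g) = 9 (r(q, g) = 7 - (3 - 5) = 7 - 1*(-2) = 7 + 2 = 9)
p = 14 (p = (2 + 3) + 9 = 5 + 9 = 14)
-22 - (-188)*p = -22 - (-188)*14 = -22 - 94*(-28) = -22 + 2632 = 2610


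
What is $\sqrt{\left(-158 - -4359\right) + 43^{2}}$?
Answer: $55 \sqrt{2} \approx 77.782$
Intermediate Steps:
$\sqrt{\left(-158 - -4359\right) + 43^{2}} = \sqrt{\left(-158 + 4359\right) + 1849} = \sqrt{4201 + 1849} = \sqrt{6050} = 55 \sqrt{2}$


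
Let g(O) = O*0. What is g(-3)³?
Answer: 0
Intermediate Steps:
g(O) = 0
g(-3)³ = 0³ = 0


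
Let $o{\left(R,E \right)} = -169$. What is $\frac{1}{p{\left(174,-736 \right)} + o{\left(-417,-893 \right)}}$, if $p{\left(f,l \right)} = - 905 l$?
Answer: $\frac{1}{665911} \approx 1.5017 \cdot 10^{-6}$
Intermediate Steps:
$\frac{1}{p{\left(174,-736 \right)} + o{\left(-417,-893 \right)}} = \frac{1}{\left(-905\right) \left(-736\right) - 169} = \frac{1}{666080 - 169} = \frac{1}{665911}$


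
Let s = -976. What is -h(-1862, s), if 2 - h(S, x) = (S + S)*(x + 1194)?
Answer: -811834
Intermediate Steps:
h(S, x) = 2 - 2*S*(1194 + x) (h(S, x) = 2 - (S + S)*(x + 1194) = 2 - 2*S*(1194 + x))
-h(-1862, s) = -(2 - 2388*(-1862) - 2*(-1862)*(-976)) = -(2 + 4446456 - 3634624) = -1*811834 = -811834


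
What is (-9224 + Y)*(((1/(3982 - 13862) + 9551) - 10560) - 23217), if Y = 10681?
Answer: -348737147617/9880 ≈ -3.5297e+7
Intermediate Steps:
(-9224 + Y)*(((1/(3982 - 13862) + 9551) - 10560) - 23217) = (-9224 + 10681)*(((1/(3982 - 13862) + 9551) - 10560) - 23217) = 1457*(((1/(-9880) + 9551) - 10560) - 23217) = 1457*(((-1/9880 + 9551) - 10560) - 23217) = 1457*((94363879/9880 - 10560) - 23217) = 1457*(-9968921/9880 - 23217) = 1457*(-239352881/9880) = -348737147617/9880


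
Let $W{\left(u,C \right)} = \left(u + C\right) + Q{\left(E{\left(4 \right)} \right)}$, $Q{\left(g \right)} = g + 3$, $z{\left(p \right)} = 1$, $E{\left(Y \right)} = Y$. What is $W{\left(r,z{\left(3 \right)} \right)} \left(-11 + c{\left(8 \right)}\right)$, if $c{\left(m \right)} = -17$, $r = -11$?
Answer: $84$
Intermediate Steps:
$Q{\left(g \right)} = 3 + g$
$W{\left(u,C \right)} = 7 + C + u$ ($W{\left(u,C \right)} = \left(u + C\right) + \left(3 + 4\right) = \left(C + u\right) + 7 = 7 + C + u$)
$W{\left(r,z{\left(3 \right)} \right)} \left(-11 + c{\left(8 \right)}\right) = \left(7 + 1 - 11\right) \left(-11 - 17\right) = \left(-3\right) \left(-28\right) = 84$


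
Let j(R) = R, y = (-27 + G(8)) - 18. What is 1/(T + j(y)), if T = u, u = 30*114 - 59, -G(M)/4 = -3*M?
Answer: 1/3412 ≈ 0.00029308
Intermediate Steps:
G(M) = 12*M (G(M) = -(-12)*M = 12*M)
y = 51 (y = (-27 + 12*8) - 18 = (-27 + 96) - 18 = 69 - 18 = 51)
u = 3361 (u = 3420 - 59 = 3361)
T = 3361
1/(T + j(y)) = 1/(3361 + 51) = 1/3412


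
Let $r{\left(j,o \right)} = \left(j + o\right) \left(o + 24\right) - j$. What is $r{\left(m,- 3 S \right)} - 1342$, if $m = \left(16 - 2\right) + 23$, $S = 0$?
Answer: $-491$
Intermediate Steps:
$m = 37$ ($m = 14 + 23 = 37$)
$r{\left(j,o \right)} = - j + \left(24 + o\right) \left(j + o\right)$ ($r{\left(j,o \right)} = \left(j + o\right) \left(24 + o\right) - j = \left(24 + o\right) \left(j + o\right) - j = - j + \left(24 + o\right) \left(j + o\right)$)
$r{\left(m,- 3 S \right)} - 1342 = \left(\left(\left(-3\right) 0\right)^{2} + 23 \cdot 37 + 24 \left(\left(-3\right) 0\right) + 37 \left(\left(-3\right) 0\right)\right) - 1342 = \left(0^{2} + 851 + 24 \cdot 0 + 37 \cdot 0\right) - 1342 = \left(0 + 851 + 0 + 0\right) - 1342 = 851 - 1342 = -491$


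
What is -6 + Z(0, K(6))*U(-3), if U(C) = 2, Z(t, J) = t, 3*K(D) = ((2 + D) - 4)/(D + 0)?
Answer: -6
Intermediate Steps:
K(D) = (-2 + D)/(3*D) (K(D) = (((2 + D) - 4)/(D + 0))/3 = ((-2 + D)/D)/3 = (-2 + D)/(3*D))
-6 + Z(0, K(6))*U(-3) = -6 + 0*2 = -6 + 0 = -6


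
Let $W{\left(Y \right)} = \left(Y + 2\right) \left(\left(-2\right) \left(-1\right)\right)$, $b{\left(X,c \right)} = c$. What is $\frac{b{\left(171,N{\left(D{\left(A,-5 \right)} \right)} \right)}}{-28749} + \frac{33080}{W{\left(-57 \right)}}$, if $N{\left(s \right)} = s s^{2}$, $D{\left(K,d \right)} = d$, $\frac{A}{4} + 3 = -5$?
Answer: $- \frac{95100317}{316239} \approx -300.72$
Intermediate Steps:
$A = -32$ ($A = -12 + 4 \left(-5\right) = -12 - 20 = -32$)
$N{\left(s \right)} = s^{3}$
$W{\left(Y \right)} = 4 + 2 Y$ ($W{\left(Y \right)} = \left(2 + Y\right) 2 = 4 + 2 Y$)
$\frac{b{\left(171,N{\left(D{\left(A,-5 \right)} \right)} \right)}}{-28749} + \frac{33080}{W{\left(-57 \right)}} = \frac{\left(-5\right)^{3}}{-28749} + \frac{33080}{4 + 2 \left(-57\right)} = \left(-125\right) \left(- \frac{1}{28749}\right) + \frac{33080}{4 - 114} = \frac{125}{28749} + \frac{33080}{-110} = \frac{125}{28749} + 33080 \left(- \frac{1}{110}\right) = \frac{125}{28749} - \frac{3308}{11} = - \frac{95100317}{316239}$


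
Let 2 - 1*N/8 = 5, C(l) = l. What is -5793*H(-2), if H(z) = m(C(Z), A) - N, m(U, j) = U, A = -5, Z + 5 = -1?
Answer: -104274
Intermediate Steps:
Z = -6 (Z = -5 - 1 = -6)
N = -24 (N = 16 - 8*5 = 16 - 40 = -24)
H(z) = 18 (H(z) = -6 - 1*(-24) = -6 + 24 = 18)
-5793*H(-2) = -5793*18 = -104274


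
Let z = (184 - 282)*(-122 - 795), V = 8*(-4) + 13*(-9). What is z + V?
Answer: 89717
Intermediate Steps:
V = -149 (V = -32 - 117 = -149)
z = 89866 (z = -98*(-917) = 89866)
z + V = 89866 - 149 = 89717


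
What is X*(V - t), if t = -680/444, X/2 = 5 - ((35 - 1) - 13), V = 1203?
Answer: -4278496/111 ≈ -38545.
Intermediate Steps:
X = -32 (X = 2*(5 - ((35 - 1) - 13)) = 2*(5 - (34 - 13)) = 2*(5 - 1*21) = 2*(5 - 21) = 2*(-16) = -32)
t = -170/111 (t = -680*1/444 = -170/111 ≈ -1.5315)
X*(V - t) = -32*(1203 - 1*(-170/111)) = -32*(1203 + 170/111) = -32*133703/111 = -4278496/111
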